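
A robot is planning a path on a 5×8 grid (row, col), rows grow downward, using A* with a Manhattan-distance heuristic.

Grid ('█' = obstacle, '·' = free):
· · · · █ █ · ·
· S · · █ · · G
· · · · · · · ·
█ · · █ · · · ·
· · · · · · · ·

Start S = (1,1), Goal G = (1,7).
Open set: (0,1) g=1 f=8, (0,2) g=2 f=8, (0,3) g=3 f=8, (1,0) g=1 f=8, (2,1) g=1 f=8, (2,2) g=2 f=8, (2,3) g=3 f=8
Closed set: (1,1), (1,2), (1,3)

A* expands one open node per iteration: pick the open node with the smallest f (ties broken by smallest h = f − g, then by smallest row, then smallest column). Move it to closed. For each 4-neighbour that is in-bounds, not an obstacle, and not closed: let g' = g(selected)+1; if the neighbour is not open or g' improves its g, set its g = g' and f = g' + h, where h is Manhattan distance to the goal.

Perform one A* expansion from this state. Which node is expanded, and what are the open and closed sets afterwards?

step 1: expand (0,3) (f=8, h=5) → closed; open now [(0,1) g=1 f=8, (0,2) g=2 f=8, (1,0) g=1 f=8, (2,1) g=1 f=8, (2,2) g=2 f=8, (2,3) g=3 f=8]

expanded=(0,3); open=[(0,1) g=1 f=8, (0,2) g=2 f=8, (1,0) g=1 f=8, (2,1) g=1 f=8, (2,2) g=2 f=8, (2,3) g=3 f=8]; closed=[(0,3), (1,1), (1,2), (1,3)]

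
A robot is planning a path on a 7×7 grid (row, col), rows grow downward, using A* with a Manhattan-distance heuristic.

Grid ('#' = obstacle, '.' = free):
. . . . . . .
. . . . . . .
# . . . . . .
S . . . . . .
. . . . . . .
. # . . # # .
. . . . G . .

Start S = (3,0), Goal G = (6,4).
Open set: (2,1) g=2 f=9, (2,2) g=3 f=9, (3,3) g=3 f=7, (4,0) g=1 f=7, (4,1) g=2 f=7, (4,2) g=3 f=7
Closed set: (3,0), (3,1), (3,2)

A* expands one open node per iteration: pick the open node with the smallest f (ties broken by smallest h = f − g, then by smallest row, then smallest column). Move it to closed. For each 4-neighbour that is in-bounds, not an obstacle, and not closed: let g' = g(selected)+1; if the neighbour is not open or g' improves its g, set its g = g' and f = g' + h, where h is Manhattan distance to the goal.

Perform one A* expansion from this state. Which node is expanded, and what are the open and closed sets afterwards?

step 1: expand (3,3) (f=7, h=4) → closed; open now [(2,1) g=2 f=9, (2,2) g=3 f=9, (2,3) g=4 f=9, (3,4) g=4 f=7, (4,0) g=1 f=7, (4,1) g=2 f=7, (4,2) g=3 f=7, (4,3) g=4 f=7]

expanded=(3,3); open=[(2,1) g=2 f=9, (2,2) g=3 f=9, (2,3) g=4 f=9, (3,4) g=4 f=7, (4,0) g=1 f=7, (4,1) g=2 f=7, (4,2) g=3 f=7, (4,3) g=4 f=7]; closed=[(3,0), (3,1), (3,2), (3,3)]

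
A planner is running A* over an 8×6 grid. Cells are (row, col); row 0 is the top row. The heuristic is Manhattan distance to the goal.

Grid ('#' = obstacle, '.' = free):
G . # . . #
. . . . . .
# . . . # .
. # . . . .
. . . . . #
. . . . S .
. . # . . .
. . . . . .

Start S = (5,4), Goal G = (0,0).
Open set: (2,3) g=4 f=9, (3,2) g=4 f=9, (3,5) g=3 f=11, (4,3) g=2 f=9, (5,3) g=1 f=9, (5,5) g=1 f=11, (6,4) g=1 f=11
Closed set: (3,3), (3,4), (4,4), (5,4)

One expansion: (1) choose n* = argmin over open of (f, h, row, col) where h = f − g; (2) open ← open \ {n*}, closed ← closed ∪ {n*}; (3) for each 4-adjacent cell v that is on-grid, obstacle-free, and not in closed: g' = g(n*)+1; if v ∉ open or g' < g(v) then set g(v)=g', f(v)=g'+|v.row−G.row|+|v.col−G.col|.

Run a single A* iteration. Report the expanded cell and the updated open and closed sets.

step 1: expand (2,3) (f=9, h=5) → closed; open now [(1,3) g=5 f=9, (2,2) g=5 f=9, (3,2) g=4 f=9, (3,5) g=3 f=11, (4,3) g=2 f=9, (5,3) g=1 f=9, (5,5) g=1 f=11, (6,4) g=1 f=11]

expanded=(2,3); open=[(1,3) g=5 f=9, (2,2) g=5 f=9, (3,2) g=4 f=9, (3,5) g=3 f=11, (4,3) g=2 f=9, (5,3) g=1 f=9, (5,5) g=1 f=11, (6,4) g=1 f=11]; closed=[(2,3), (3,3), (3,4), (4,4), (5,4)]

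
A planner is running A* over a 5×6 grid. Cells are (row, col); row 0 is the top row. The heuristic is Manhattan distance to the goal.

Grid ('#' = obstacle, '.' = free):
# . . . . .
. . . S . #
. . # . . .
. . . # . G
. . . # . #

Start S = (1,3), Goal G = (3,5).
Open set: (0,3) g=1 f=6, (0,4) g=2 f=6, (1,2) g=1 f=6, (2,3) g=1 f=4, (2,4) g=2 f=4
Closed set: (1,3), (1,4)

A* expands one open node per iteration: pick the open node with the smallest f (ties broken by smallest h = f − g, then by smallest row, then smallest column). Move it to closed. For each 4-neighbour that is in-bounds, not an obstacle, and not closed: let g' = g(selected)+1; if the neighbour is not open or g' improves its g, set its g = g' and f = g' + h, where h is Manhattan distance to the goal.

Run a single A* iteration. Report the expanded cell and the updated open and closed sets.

expanded=(2,4); open=[(0,3) g=1 f=6, (0,4) g=2 f=6, (1,2) g=1 f=6, (2,3) g=1 f=4, (2,5) g=3 f=4, (3,4) g=3 f=4]; closed=[(1,3), (1,4), (2,4)]

step 1: expand (2,4) (f=4, h=2) → closed; open now [(0,3) g=1 f=6, (0,4) g=2 f=6, (1,2) g=1 f=6, (2,3) g=1 f=4, (2,5) g=3 f=4, (3,4) g=3 f=4]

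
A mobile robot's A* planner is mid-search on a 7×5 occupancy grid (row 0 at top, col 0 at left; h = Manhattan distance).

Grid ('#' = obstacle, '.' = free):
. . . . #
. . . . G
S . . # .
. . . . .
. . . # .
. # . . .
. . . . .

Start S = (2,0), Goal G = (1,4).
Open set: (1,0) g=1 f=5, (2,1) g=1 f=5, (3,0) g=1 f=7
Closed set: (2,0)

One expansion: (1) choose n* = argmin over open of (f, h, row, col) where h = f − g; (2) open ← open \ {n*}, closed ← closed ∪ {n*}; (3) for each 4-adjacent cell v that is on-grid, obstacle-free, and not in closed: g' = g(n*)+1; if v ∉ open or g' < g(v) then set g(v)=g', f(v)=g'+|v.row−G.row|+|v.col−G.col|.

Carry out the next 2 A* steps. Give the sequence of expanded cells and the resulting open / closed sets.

order=[(1,0) → (1,1)]; open=[(0,0) g=2 f=7, (0,1) g=3 f=7, (1,2) g=3 f=5, (2,1) g=1 f=5, (3,0) g=1 f=7]; closed=[(1,0), (1,1), (2,0)]

step 1: expand (1,0) (f=5, h=4) → closed; open now [(0,0) g=2 f=7, (1,1) g=2 f=5, (2,1) g=1 f=5, (3,0) g=1 f=7]
step 2: expand (1,1) (f=5, h=3) → closed; open now [(0,0) g=2 f=7, (0,1) g=3 f=7, (1,2) g=3 f=5, (2,1) g=1 f=5, (3,0) g=1 f=7]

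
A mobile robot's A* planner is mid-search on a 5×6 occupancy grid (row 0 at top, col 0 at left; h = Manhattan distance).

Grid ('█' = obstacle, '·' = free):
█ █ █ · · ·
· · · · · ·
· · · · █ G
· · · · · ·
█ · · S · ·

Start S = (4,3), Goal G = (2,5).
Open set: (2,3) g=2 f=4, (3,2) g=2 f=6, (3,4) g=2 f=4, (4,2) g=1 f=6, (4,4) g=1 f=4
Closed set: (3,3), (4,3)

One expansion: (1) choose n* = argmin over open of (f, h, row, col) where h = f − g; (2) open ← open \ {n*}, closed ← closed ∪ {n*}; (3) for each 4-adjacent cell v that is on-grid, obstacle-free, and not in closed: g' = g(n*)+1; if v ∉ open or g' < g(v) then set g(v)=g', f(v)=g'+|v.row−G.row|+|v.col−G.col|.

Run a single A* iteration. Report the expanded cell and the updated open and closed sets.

step 1: expand (2,3) (f=4, h=2) → closed; open now [(1,3) g=3 f=6, (2,2) g=3 f=6, (3,2) g=2 f=6, (3,4) g=2 f=4, (4,2) g=1 f=6, (4,4) g=1 f=4]

expanded=(2,3); open=[(1,3) g=3 f=6, (2,2) g=3 f=6, (3,2) g=2 f=6, (3,4) g=2 f=4, (4,2) g=1 f=6, (4,4) g=1 f=4]; closed=[(2,3), (3,3), (4,3)]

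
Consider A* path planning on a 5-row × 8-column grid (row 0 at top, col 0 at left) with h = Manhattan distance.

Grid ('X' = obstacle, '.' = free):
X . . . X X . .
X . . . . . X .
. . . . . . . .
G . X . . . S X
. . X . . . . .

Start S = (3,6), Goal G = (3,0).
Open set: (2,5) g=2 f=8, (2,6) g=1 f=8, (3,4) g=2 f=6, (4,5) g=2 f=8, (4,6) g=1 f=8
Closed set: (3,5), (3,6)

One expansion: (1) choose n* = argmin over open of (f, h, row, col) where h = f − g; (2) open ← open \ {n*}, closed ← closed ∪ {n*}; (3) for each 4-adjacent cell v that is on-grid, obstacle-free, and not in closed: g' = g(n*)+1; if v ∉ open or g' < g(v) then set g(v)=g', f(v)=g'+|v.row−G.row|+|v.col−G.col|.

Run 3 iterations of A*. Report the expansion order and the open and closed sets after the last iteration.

step 1: expand (3,4) (f=6, h=4) → closed; open now [(2,4) g=3 f=8, (2,5) g=2 f=8, (2,6) g=1 f=8, (3,3) g=3 f=6, (4,4) g=3 f=8, (4,5) g=2 f=8, (4,6) g=1 f=8]
step 2: expand (3,3) (f=6, h=3) → closed; open now [(2,3) g=4 f=8, (2,4) g=3 f=8, (2,5) g=2 f=8, (2,6) g=1 f=8, (4,3) g=4 f=8, (4,4) g=3 f=8, (4,5) g=2 f=8, (4,6) g=1 f=8]
step 3: expand (2,3) (f=8, h=4) → closed; open now [(1,3) g=5 f=10, (2,2) g=5 f=8, (2,4) g=3 f=8, (2,5) g=2 f=8, (2,6) g=1 f=8, (4,3) g=4 f=8, (4,4) g=3 f=8, (4,5) g=2 f=8, (4,6) g=1 f=8]

order=[(3,4) → (3,3) → (2,3)]; open=[(1,3) g=5 f=10, (2,2) g=5 f=8, (2,4) g=3 f=8, (2,5) g=2 f=8, (2,6) g=1 f=8, (4,3) g=4 f=8, (4,4) g=3 f=8, (4,5) g=2 f=8, (4,6) g=1 f=8]; closed=[(2,3), (3,3), (3,4), (3,5), (3,6)]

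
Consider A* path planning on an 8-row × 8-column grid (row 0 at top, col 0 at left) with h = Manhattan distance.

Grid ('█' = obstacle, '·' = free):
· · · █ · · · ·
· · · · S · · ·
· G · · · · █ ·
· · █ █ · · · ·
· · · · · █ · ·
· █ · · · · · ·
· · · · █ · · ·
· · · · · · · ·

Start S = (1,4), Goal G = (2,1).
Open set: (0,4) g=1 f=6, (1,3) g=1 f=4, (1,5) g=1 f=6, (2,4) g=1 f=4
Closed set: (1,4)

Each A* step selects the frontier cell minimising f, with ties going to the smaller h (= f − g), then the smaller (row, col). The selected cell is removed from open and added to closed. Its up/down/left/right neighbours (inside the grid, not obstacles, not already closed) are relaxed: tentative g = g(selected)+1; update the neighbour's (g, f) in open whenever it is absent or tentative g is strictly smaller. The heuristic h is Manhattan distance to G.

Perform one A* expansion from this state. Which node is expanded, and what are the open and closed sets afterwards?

step 1: expand (1,3) (f=4, h=3) → closed; open now [(0,4) g=1 f=6, (1,2) g=2 f=4, (1,5) g=1 f=6, (2,3) g=2 f=4, (2,4) g=1 f=4]

expanded=(1,3); open=[(0,4) g=1 f=6, (1,2) g=2 f=4, (1,5) g=1 f=6, (2,3) g=2 f=4, (2,4) g=1 f=4]; closed=[(1,3), (1,4)]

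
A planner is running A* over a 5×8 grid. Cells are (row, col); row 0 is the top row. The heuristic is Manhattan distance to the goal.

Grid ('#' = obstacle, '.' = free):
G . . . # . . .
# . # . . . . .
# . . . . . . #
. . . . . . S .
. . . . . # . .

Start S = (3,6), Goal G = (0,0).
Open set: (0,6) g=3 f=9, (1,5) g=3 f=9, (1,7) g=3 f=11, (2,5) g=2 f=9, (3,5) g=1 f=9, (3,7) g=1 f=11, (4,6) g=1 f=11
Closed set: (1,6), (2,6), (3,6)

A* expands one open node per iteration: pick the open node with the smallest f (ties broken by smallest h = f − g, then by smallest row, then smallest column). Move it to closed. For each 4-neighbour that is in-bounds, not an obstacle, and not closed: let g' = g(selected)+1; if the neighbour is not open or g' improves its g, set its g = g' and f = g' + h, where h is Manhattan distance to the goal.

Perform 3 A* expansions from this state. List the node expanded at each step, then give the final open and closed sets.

order=[(0,6) → (0,5) → (1,5)]; open=[(0,7) g=4 f=11, (1,4) g=4 f=9, (1,7) g=3 f=11, (2,5) g=2 f=9, (3,5) g=1 f=9, (3,7) g=1 f=11, (4,6) g=1 f=11]; closed=[(0,5), (0,6), (1,5), (1,6), (2,6), (3,6)]

step 1: expand (0,6) (f=9, h=6) → closed; open now [(0,5) g=4 f=9, (0,7) g=4 f=11, (1,5) g=3 f=9, (1,7) g=3 f=11, (2,5) g=2 f=9, (3,5) g=1 f=9, (3,7) g=1 f=11, (4,6) g=1 f=11]
step 2: expand (0,5) (f=9, h=5) → closed; open now [(0,7) g=4 f=11, (1,5) g=3 f=9, (1,7) g=3 f=11, (2,5) g=2 f=9, (3,5) g=1 f=9, (3,7) g=1 f=11, (4,6) g=1 f=11]
step 3: expand (1,5) (f=9, h=6) → closed; open now [(0,7) g=4 f=11, (1,4) g=4 f=9, (1,7) g=3 f=11, (2,5) g=2 f=9, (3,5) g=1 f=9, (3,7) g=1 f=11, (4,6) g=1 f=11]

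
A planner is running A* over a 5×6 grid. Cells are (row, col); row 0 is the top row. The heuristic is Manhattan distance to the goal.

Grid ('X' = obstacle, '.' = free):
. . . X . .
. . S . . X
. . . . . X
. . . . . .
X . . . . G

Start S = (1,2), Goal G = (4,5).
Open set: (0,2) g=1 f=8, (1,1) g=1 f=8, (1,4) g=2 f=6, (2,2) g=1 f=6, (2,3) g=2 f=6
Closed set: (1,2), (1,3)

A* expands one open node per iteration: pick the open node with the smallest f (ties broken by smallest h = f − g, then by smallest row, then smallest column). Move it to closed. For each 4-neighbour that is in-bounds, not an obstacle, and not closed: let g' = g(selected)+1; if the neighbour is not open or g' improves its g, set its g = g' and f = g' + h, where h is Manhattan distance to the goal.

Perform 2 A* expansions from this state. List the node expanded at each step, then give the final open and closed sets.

step 1: expand (1,4) (f=6, h=4) → closed; open now [(0,2) g=1 f=8, (0,4) g=3 f=8, (1,1) g=1 f=8, (2,2) g=1 f=6, (2,3) g=2 f=6, (2,4) g=3 f=6]
step 2: expand (2,4) (f=6, h=3) → closed; open now [(0,2) g=1 f=8, (0,4) g=3 f=8, (1,1) g=1 f=8, (2,2) g=1 f=6, (2,3) g=2 f=6, (3,4) g=4 f=6]

order=[(1,4) → (2,4)]; open=[(0,2) g=1 f=8, (0,4) g=3 f=8, (1,1) g=1 f=8, (2,2) g=1 f=6, (2,3) g=2 f=6, (3,4) g=4 f=6]; closed=[(1,2), (1,3), (1,4), (2,4)]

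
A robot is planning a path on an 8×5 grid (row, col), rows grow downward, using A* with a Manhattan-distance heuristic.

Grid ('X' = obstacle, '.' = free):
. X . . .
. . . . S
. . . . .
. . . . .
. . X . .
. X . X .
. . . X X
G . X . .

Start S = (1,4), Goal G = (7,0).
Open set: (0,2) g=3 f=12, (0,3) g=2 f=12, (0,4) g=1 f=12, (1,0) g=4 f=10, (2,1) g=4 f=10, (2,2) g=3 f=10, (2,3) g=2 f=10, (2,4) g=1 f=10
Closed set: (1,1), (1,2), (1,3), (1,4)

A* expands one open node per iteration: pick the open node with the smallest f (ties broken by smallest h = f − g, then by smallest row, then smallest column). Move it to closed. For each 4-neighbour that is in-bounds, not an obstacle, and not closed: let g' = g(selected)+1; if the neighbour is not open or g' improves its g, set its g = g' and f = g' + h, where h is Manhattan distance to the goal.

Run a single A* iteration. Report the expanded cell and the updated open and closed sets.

expanded=(1,0); open=[(0,0) g=5 f=12, (0,2) g=3 f=12, (0,3) g=2 f=12, (0,4) g=1 f=12, (2,0) g=5 f=10, (2,1) g=4 f=10, (2,2) g=3 f=10, (2,3) g=2 f=10, (2,4) g=1 f=10]; closed=[(1,0), (1,1), (1,2), (1,3), (1,4)]

step 1: expand (1,0) (f=10, h=6) → closed; open now [(0,0) g=5 f=12, (0,2) g=3 f=12, (0,3) g=2 f=12, (0,4) g=1 f=12, (2,0) g=5 f=10, (2,1) g=4 f=10, (2,2) g=3 f=10, (2,3) g=2 f=10, (2,4) g=1 f=10]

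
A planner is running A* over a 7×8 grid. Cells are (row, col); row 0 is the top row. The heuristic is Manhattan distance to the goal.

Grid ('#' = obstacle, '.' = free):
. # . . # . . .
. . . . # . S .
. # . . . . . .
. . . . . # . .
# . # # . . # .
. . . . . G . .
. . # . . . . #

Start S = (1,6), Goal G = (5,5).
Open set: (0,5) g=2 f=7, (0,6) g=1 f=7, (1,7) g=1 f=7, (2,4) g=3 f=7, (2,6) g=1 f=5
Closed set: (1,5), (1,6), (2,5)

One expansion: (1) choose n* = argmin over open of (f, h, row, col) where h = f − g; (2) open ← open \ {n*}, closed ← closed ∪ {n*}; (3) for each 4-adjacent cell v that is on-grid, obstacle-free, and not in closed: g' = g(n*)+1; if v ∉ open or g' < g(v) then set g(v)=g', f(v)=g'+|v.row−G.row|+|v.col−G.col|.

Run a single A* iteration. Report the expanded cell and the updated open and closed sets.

step 1: expand (2,6) (f=5, h=4) → closed; open now [(0,5) g=2 f=7, (0,6) g=1 f=7, (1,7) g=1 f=7, (2,4) g=3 f=7, (2,7) g=2 f=7, (3,6) g=2 f=5]

expanded=(2,6); open=[(0,5) g=2 f=7, (0,6) g=1 f=7, (1,7) g=1 f=7, (2,4) g=3 f=7, (2,7) g=2 f=7, (3,6) g=2 f=5]; closed=[(1,5), (1,6), (2,5), (2,6)]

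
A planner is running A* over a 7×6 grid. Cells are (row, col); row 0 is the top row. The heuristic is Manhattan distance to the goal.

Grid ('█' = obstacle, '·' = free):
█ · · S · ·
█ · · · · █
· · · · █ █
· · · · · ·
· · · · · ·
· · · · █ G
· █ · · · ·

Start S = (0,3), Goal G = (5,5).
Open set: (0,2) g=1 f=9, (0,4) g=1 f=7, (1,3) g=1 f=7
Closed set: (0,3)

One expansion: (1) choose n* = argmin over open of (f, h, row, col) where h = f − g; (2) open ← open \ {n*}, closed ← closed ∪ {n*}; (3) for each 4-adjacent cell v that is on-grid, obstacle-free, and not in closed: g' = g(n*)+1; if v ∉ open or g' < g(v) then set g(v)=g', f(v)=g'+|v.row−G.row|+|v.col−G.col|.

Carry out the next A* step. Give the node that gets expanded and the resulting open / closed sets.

expanded=(0,4); open=[(0,2) g=1 f=9, (0,5) g=2 f=7, (1,3) g=1 f=7, (1,4) g=2 f=7]; closed=[(0,3), (0,4)]

step 1: expand (0,4) (f=7, h=6) → closed; open now [(0,2) g=1 f=9, (0,5) g=2 f=7, (1,3) g=1 f=7, (1,4) g=2 f=7]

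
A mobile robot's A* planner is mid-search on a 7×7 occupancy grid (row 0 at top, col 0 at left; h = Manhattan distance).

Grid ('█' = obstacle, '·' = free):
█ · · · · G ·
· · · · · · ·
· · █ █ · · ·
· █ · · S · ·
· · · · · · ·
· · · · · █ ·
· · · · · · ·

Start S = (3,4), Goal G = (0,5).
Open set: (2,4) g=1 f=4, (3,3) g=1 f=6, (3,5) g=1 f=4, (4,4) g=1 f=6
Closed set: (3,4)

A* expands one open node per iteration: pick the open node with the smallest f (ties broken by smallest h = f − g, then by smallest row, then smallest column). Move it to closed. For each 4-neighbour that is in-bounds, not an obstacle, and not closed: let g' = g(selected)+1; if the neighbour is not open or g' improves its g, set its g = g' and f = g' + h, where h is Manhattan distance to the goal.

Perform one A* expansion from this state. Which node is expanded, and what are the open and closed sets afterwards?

expanded=(2,4); open=[(1,4) g=2 f=4, (2,5) g=2 f=4, (3,3) g=1 f=6, (3,5) g=1 f=4, (4,4) g=1 f=6]; closed=[(2,4), (3,4)]

step 1: expand (2,4) (f=4, h=3) → closed; open now [(1,4) g=2 f=4, (2,5) g=2 f=4, (3,3) g=1 f=6, (3,5) g=1 f=4, (4,4) g=1 f=6]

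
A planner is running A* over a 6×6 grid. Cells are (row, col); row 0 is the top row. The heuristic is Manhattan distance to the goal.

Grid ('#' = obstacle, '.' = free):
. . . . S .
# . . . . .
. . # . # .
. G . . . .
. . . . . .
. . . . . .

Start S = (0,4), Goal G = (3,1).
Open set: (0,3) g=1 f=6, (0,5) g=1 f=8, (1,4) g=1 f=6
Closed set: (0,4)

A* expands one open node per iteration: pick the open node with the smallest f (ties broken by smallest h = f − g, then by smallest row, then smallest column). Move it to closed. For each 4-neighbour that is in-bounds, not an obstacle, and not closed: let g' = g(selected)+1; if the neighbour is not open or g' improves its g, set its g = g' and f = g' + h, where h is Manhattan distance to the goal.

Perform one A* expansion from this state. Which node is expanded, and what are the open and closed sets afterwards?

expanded=(0,3); open=[(0,2) g=2 f=6, (0,5) g=1 f=8, (1,3) g=2 f=6, (1,4) g=1 f=6]; closed=[(0,3), (0,4)]

step 1: expand (0,3) (f=6, h=5) → closed; open now [(0,2) g=2 f=6, (0,5) g=1 f=8, (1,3) g=2 f=6, (1,4) g=1 f=6]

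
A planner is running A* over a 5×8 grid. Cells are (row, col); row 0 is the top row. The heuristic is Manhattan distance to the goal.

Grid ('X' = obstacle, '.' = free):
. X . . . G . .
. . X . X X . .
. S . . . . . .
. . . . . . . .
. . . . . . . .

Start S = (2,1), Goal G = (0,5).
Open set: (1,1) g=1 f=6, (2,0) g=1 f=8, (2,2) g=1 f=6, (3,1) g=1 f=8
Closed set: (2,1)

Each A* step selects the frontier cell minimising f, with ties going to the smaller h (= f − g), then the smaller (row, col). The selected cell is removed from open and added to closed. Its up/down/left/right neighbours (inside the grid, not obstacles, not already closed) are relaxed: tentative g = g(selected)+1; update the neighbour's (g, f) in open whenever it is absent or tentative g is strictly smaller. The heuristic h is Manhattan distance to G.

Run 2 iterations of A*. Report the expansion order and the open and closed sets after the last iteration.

order=[(1,1) → (2,2)]; open=[(1,0) g=2 f=8, (2,0) g=1 f=8, (2,3) g=2 f=6, (3,1) g=1 f=8, (3,2) g=2 f=8]; closed=[(1,1), (2,1), (2,2)]

step 1: expand (1,1) (f=6, h=5) → closed; open now [(1,0) g=2 f=8, (2,0) g=1 f=8, (2,2) g=1 f=6, (3,1) g=1 f=8]
step 2: expand (2,2) (f=6, h=5) → closed; open now [(1,0) g=2 f=8, (2,0) g=1 f=8, (2,3) g=2 f=6, (3,1) g=1 f=8, (3,2) g=2 f=8]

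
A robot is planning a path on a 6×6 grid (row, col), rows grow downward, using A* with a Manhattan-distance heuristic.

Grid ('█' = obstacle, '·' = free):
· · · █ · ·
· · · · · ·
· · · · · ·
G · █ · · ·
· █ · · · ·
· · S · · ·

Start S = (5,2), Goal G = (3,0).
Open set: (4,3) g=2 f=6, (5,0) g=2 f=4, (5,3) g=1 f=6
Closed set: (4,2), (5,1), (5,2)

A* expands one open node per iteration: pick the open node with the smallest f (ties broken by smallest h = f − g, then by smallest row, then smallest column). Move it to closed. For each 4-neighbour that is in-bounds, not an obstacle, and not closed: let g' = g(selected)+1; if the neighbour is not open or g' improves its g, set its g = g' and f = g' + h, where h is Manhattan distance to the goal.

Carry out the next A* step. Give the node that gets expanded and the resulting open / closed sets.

expanded=(5,0); open=[(4,0) g=3 f=4, (4,3) g=2 f=6, (5,3) g=1 f=6]; closed=[(4,2), (5,0), (5,1), (5,2)]

step 1: expand (5,0) (f=4, h=2) → closed; open now [(4,0) g=3 f=4, (4,3) g=2 f=6, (5,3) g=1 f=6]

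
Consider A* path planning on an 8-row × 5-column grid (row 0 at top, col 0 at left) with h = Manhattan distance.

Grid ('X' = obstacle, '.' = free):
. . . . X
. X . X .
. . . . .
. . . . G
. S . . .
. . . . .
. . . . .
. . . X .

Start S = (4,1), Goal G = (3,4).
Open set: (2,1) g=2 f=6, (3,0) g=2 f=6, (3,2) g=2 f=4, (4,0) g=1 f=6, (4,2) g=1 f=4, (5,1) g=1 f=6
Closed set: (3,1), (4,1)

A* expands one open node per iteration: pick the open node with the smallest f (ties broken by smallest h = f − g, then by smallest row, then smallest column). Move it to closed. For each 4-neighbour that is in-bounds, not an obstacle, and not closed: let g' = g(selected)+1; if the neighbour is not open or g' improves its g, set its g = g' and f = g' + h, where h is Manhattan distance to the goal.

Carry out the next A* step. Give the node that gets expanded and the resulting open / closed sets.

step 1: expand (3,2) (f=4, h=2) → closed; open now [(2,1) g=2 f=6, (2,2) g=3 f=6, (3,0) g=2 f=6, (3,3) g=3 f=4, (4,0) g=1 f=6, (4,2) g=1 f=4, (5,1) g=1 f=6]

expanded=(3,2); open=[(2,1) g=2 f=6, (2,2) g=3 f=6, (3,0) g=2 f=6, (3,3) g=3 f=4, (4,0) g=1 f=6, (4,2) g=1 f=4, (5,1) g=1 f=6]; closed=[(3,1), (3,2), (4,1)]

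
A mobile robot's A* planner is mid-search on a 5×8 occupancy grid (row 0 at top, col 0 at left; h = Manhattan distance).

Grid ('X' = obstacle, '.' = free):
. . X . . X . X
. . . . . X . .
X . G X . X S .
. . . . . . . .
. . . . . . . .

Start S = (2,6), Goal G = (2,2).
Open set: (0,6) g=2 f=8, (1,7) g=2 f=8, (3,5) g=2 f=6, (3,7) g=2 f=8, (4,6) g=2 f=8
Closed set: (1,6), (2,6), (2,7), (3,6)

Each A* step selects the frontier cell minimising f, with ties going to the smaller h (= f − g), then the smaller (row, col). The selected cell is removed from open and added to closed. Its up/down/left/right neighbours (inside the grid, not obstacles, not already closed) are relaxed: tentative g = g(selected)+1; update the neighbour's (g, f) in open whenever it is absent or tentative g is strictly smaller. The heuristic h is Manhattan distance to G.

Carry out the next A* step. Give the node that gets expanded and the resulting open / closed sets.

step 1: expand (3,5) (f=6, h=4) → closed; open now [(0,6) g=2 f=8, (1,7) g=2 f=8, (3,4) g=3 f=6, (3,7) g=2 f=8, (4,5) g=3 f=8, (4,6) g=2 f=8]

expanded=(3,5); open=[(0,6) g=2 f=8, (1,7) g=2 f=8, (3,4) g=3 f=6, (3,7) g=2 f=8, (4,5) g=3 f=8, (4,6) g=2 f=8]; closed=[(1,6), (2,6), (2,7), (3,5), (3,6)]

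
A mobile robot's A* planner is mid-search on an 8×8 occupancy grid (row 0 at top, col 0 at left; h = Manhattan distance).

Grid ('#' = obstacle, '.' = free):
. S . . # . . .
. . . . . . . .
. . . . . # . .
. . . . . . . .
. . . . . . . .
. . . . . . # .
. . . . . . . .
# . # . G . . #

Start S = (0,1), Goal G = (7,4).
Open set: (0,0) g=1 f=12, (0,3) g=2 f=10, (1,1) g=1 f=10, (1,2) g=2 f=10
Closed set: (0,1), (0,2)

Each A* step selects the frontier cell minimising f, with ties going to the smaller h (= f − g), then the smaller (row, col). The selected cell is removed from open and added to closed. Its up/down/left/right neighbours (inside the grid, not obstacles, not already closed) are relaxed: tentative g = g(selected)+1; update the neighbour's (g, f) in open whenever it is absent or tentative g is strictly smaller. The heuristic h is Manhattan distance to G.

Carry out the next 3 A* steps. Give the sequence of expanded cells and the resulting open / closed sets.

order=[(0,3) → (1,3) → (1,4)]; open=[(0,0) g=1 f=12, (1,1) g=1 f=10, (1,2) g=2 f=10, (1,5) g=5 f=12, (2,3) g=4 f=10, (2,4) g=5 f=10]; closed=[(0,1), (0,2), (0,3), (1,3), (1,4)]

step 1: expand (0,3) (f=10, h=8) → closed; open now [(0,0) g=1 f=12, (1,1) g=1 f=10, (1,2) g=2 f=10, (1,3) g=3 f=10]
step 2: expand (1,3) (f=10, h=7) → closed; open now [(0,0) g=1 f=12, (1,1) g=1 f=10, (1,2) g=2 f=10, (1,4) g=4 f=10, (2,3) g=4 f=10]
step 3: expand (1,4) (f=10, h=6) → closed; open now [(0,0) g=1 f=12, (1,1) g=1 f=10, (1,2) g=2 f=10, (1,5) g=5 f=12, (2,3) g=4 f=10, (2,4) g=5 f=10]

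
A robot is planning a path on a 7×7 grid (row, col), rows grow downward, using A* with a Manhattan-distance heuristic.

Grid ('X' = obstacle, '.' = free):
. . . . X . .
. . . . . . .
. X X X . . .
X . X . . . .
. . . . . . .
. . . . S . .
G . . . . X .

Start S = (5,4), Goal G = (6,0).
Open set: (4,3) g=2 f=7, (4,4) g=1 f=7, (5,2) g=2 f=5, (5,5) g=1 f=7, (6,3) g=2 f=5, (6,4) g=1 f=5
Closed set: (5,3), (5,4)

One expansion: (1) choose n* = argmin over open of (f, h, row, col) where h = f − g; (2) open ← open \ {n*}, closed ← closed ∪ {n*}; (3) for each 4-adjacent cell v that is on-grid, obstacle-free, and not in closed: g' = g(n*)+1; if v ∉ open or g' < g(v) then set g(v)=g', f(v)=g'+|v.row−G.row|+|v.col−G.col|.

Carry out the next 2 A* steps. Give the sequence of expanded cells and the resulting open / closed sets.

step 1: expand (5,2) (f=5, h=3) → closed; open now [(4,2) g=3 f=7, (4,3) g=2 f=7, (4,4) g=1 f=7, (5,1) g=3 f=5, (5,5) g=1 f=7, (6,2) g=3 f=5, (6,3) g=2 f=5, (6,4) g=1 f=5]
step 2: expand (5,1) (f=5, h=2) → closed; open now [(4,1) g=4 f=7, (4,2) g=3 f=7, (4,3) g=2 f=7, (4,4) g=1 f=7, (5,0) g=4 f=5, (5,5) g=1 f=7, (6,1) g=4 f=5, (6,2) g=3 f=5, (6,3) g=2 f=5, (6,4) g=1 f=5]

order=[(5,2) → (5,1)]; open=[(4,1) g=4 f=7, (4,2) g=3 f=7, (4,3) g=2 f=7, (4,4) g=1 f=7, (5,0) g=4 f=5, (5,5) g=1 f=7, (6,1) g=4 f=5, (6,2) g=3 f=5, (6,3) g=2 f=5, (6,4) g=1 f=5]; closed=[(5,1), (5,2), (5,3), (5,4)]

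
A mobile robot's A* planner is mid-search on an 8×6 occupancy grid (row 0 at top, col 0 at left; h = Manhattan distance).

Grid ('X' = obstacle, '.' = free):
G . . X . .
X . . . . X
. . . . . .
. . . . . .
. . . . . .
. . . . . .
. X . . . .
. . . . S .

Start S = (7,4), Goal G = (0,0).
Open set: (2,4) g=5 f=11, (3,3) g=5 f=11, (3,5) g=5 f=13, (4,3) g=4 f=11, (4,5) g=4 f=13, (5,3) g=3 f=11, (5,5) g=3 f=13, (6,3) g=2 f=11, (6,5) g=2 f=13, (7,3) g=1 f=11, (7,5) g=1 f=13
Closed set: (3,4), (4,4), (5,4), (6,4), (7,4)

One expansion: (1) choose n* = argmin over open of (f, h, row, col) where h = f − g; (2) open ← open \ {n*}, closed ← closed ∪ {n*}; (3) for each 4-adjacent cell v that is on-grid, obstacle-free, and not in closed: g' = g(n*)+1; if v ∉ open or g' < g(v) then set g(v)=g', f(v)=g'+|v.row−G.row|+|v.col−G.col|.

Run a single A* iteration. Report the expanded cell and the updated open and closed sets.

step 1: expand (2,4) (f=11, h=6) → closed; open now [(1,4) g=6 f=11, (2,3) g=6 f=11, (2,5) g=6 f=13, (3,3) g=5 f=11, (3,5) g=5 f=13, (4,3) g=4 f=11, (4,5) g=4 f=13, (5,3) g=3 f=11, (5,5) g=3 f=13, (6,3) g=2 f=11, (6,5) g=2 f=13, (7,3) g=1 f=11, (7,5) g=1 f=13]

expanded=(2,4); open=[(1,4) g=6 f=11, (2,3) g=6 f=11, (2,5) g=6 f=13, (3,3) g=5 f=11, (3,5) g=5 f=13, (4,3) g=4 f=11, (4,5) g=4 f=13, (5,3) g=3 f=11, (5,5) g=3 f=13, (6,3) g=2 f=11, (6,5) g=2 f=13, (7,3) g=1 f=11, (7,5) g=1 f=13]; closed=[(2,4), (3,4), (4,4), (5,4), (6,4), (7,4)]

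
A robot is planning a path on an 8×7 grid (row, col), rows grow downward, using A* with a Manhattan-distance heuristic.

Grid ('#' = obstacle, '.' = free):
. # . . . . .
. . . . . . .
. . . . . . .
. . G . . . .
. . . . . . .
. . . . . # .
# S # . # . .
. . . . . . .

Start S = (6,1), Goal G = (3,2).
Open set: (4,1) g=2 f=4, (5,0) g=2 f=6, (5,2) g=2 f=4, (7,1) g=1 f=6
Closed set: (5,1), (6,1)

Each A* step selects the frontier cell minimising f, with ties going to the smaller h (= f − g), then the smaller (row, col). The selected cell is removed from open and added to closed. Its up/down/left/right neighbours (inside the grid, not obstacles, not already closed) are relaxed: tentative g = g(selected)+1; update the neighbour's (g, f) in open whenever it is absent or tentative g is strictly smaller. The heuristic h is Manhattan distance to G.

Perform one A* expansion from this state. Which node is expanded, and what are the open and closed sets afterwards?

step 1: expand (4,1) (f=4, h=2) → closed; open now [(3,1) g=3 f=4, (4,0) g=3 f=6, (4,2) g=3 f=4, (5,0) g=2 f=6, (5,2) g=2 f=4, (7,1) g=1 f=6]

expanded=(4,1); open=[(3,1) g=3 f=4, (4,0) g=3 f=6, (4,2) g=3 f=4, (5,0) g=2 f=6, (5,2) g=2 f=4, (7,1) g=1 f=6]; closed=[(4,1), (5,1), (6,1)]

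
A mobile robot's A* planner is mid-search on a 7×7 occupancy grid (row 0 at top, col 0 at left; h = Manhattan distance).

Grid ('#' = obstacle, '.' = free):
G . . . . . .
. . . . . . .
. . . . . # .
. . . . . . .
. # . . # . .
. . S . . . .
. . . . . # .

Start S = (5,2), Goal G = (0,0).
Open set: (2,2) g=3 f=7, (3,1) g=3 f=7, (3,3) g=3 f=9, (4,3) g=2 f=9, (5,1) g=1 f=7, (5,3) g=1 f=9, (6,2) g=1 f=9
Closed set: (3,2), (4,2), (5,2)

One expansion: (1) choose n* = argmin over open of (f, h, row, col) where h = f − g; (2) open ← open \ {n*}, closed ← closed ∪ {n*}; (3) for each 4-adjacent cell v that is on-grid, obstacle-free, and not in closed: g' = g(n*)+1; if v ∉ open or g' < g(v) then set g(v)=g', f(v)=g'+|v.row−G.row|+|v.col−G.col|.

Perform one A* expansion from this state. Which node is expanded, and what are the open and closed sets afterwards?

step 1: expand (2,2) (f=7, h=4) → closed; open now [(1,2) g=4 f=7, (2,1) g=4 f=7, (2,3) g=4 f=9, (3,1) g=3 f=7, (3,3) g=3 f=9, (4,3) g=2 f=9, (5,1) g=1 f=7, (5,3) g=1 f=9, (6,2) g=1 f=9]

expanded=(2,2); open=[(1,2) g=4 f=7, (2,1) g=4 f=7, (2,3) g=4 f=9, (3,1) g=3 f=7, (3,3) g=3 f=9, (4,3) g=2 f=9, (5,1) g=1 f=7, (5,3) g=1 f=9, (6,2) g=1 f=9]; closed=[(2,2), (3,2), (4,2), (5,2)]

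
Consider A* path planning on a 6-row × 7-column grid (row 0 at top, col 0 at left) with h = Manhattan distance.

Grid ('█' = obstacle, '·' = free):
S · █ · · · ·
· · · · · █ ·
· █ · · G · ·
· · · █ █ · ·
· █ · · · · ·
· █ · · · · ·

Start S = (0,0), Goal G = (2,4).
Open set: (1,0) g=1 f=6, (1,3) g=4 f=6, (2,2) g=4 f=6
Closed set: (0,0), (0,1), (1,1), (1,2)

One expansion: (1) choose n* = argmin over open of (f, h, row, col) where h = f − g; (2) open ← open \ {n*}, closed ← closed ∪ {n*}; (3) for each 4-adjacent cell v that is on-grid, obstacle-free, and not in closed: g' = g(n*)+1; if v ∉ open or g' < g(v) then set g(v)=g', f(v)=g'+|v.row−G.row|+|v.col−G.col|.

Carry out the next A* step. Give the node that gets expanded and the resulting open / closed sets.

step 1: expand (1,3) (f=6, h=2) → closed; open now [(0,3) g=5 f=8, (1,0) g=1 f=6, (1,4) g=5 f=6, (2,2) g=4 f=6, (2,3) g=5 f=6]

expanded=(1,3); open=[(0,3) g=5 f=8, (1,0) g=1 f=6, (1,4) g=5 f=6, (2,2) g=4 f=6, (2,3) g=5 f=6]; closed=[(0,0), (0,1), (1,1), (1,2), (1,3)]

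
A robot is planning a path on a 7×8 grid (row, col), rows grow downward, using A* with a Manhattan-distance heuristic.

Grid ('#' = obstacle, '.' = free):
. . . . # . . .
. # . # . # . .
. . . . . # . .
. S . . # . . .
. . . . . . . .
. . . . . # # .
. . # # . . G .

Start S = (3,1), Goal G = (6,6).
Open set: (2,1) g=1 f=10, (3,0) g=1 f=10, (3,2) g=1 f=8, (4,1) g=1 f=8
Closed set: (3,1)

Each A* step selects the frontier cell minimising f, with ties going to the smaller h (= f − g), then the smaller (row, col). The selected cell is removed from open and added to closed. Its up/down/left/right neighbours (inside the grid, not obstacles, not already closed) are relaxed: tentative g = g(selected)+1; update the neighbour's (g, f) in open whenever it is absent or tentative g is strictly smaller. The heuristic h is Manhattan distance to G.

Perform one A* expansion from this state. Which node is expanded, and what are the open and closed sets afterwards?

step 1: expand (3,2) (f=8, h=7) → closed; open now [(2,1) g=1 f=10, (2,2) g=2 f=10, (3,0) g=1 f=10, (3,3) g=2 f=8, (4,1) g=1 f=8, (4,2) g=2 f=8]

expanded=(3,2); open=[(2,1) g=1 f=10, (2,2) g=2 f=10, (3,0) g=1 f=10, (3,3) g=2 f=8, (4,1) g=1 f=8, (4,2) g=2 f=8]; closed=[(3,1), (3,2)]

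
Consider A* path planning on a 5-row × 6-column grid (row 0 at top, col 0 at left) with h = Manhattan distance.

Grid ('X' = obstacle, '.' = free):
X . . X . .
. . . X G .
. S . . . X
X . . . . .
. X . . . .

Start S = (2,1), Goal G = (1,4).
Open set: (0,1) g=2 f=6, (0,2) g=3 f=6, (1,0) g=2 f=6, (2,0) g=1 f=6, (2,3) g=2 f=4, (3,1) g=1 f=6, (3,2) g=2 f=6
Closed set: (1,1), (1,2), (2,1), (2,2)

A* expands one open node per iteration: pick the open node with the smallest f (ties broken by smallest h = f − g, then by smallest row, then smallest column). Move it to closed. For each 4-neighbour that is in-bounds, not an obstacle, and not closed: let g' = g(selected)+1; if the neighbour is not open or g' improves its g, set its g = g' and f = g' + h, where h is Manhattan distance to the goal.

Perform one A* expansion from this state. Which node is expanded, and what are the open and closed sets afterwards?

step 1: expand (2,3) (f=4, h=2) → closed; open now [(0,1) g=2 f=6, (0,2) g=3 f=6, (1,0) g=2 f=6, (2,0) g=1 f=6, (2,4) g=3 f=4, (3,1) g=1 f=6, (3,2) g=2 f=6, (3,3) g=3 f=6]

expanded=(2,3); open=[(0,1) g=2 f=6, (0,2) g=3 f=6, (1,0) g=2 f=6, (2,0) g=1 f=6, (2,4) g=3 f=4, (3,1) g=1 f=6, (3,2) g=2 f=6, (3,3) g=3 f=6]; closed=[(1,1), (1,2), (2,1), (2,2), (2,3)]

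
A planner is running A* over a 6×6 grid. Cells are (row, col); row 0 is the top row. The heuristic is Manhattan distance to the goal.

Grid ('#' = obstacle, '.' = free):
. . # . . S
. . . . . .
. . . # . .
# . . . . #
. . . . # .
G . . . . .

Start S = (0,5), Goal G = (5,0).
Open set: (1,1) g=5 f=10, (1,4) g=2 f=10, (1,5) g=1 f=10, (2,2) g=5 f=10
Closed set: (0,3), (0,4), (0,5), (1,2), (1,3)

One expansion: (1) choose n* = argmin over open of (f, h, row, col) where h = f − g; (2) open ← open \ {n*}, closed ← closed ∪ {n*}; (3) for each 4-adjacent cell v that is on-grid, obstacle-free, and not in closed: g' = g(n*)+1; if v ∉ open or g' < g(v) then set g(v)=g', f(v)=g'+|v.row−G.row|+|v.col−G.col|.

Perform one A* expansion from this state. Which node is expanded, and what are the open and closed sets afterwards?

step 1: expand (1,1) (f=10, h=5) → closed; open now [(0,1) g=6 f=12, (1,0) g=6 f=10, (1,4) g=2 f=10, (1,5) g=1 f=10, (2,1) g=6 f=10, (2,2) g=5 f=10]

expanded=(1,1); open=[(0,1) g=6 f=12, (1,0) g=6 f=10, (1,4) g=2 f=10, (1,5) g=1 f=10, (2,1) g=6 f=10, (2,2) g=5 f=10]; closed=[(0,3), (0,4), (0,5), (1,1), (1,2), (1,3)]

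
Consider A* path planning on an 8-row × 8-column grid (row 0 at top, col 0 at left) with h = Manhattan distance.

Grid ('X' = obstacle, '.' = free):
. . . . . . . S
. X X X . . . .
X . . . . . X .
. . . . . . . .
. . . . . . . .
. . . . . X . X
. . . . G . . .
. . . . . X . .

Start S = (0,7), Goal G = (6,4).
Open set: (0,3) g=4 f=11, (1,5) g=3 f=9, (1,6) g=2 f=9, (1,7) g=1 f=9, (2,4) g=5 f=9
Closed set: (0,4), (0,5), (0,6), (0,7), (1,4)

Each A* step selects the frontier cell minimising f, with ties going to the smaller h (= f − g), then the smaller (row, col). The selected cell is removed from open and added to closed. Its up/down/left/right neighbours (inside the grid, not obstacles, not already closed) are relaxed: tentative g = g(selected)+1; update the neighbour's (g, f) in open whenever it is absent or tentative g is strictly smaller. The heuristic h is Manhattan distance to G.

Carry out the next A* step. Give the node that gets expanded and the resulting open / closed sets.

expanded=(2,4); open=[(0,3) g=4 f=11, (1,5) g=3 f=9, (1,6) g=2 f=9, (1,7) g=1 f=9, (2,3) g=6 f=11, (2,5) g=6 f=11, (3,4) g=6 f=9]; closed=[(0,4), (0,5), (0,6), (0,7), (1,4), (2,4)]

step 1: expand (2,4) (f=9, h=4) → closed; open now [(0,3) g=4 f=11, (1,5) g=3 f=9, (1,6) g=2 f=9, (1,7) g=1 f=9, (2,3) g=6 f=11, (2,5) g=6 f=11, (3,4) g=6 f=9]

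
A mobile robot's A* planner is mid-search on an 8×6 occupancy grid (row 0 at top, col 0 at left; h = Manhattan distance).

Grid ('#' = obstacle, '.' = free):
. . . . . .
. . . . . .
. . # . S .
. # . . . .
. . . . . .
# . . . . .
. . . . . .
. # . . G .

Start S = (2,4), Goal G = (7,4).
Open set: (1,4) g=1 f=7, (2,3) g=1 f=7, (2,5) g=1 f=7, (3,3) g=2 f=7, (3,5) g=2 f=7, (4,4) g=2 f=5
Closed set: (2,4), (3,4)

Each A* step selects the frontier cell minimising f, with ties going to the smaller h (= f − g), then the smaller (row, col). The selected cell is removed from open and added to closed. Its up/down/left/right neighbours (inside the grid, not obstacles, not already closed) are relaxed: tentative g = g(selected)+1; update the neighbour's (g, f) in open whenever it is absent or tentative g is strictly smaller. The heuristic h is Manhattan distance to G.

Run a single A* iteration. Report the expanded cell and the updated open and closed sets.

expanded=(4,4); open=[(1,4) g=1 f=7, (2,3) g=1 f=7, (2,5) g=1 f=7, (3,3) g=2 f=7, (3,5) g=2 f=7, (4,3) g=3 f=7, (4,5) g=3 f=7, (5,4) g=3 f=5]; closed=[(2,4), (3,4), (4,4)]

step 1: expand (4,4) (f=5, h=3) → closed; open now [(1,4) g=1 f=7, (2,3) g=1 f=7, (2,5) g=1 f=7, (3,3) g=2 f=7, (3,5) g=2 f=7, (4,3) g=3 f=7, (4,5) g=3 f=7, (5,4) g=3 f=5]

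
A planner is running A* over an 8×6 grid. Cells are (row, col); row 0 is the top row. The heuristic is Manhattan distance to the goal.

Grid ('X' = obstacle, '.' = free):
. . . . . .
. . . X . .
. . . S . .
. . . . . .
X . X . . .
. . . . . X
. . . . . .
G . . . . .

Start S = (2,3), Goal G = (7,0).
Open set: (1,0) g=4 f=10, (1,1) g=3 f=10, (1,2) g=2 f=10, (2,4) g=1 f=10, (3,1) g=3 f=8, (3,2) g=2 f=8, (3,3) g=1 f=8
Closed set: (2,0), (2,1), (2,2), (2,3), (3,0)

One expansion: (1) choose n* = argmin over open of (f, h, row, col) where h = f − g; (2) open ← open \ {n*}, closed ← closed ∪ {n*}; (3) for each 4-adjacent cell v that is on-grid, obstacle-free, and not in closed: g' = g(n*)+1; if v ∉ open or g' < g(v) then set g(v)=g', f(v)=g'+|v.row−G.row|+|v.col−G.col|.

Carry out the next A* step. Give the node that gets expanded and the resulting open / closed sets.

expanded=(3,1); open=[(1,0) g=4 f=10, (1,1) g=3 f=10, (1,2) g=2 f=10, (2,4) g=1 f=10, (3,2) g=2 f=8, (3,3) g=1 f=8, (4,1) g=4 f=8]; closed=[(2,0), (2,1), (2,2), (2,3), (3,0), (3,1)]

step 1: expand (3,1) (f=8, h=5) → closed; open now [(1,0) g=4 f=10, (1,1) g=3 f=10, (1,2) g=2 f=10, (2,4) g=1 f=10, (3,2) g=2 f=8, (3,3) g=1 f=8, (4,1) g=4 f=8]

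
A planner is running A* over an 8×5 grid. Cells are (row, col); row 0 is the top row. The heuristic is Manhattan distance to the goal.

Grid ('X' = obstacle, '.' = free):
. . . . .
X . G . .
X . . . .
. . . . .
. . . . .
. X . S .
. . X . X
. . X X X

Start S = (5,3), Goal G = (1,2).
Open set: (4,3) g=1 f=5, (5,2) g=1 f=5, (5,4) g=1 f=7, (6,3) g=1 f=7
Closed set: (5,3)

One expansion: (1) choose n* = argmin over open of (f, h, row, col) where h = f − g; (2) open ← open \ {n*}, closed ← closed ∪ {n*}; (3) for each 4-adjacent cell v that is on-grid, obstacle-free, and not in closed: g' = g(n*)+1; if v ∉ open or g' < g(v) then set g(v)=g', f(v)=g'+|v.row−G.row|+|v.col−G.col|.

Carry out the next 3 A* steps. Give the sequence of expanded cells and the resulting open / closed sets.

step 1: expand (4,3) (f=5, h=4) → closed; open now [(3,3) g=2 f=5, (4,2) g=2 f=5, (4,4) g=2 f=7, (5,2) g=1 f=5, (5,4) g=1 f=7, (6,3) g=1 f=7]
step 2: expand (3,3) (f=5, h=3) → closed; open now [(2,3) g=3 f=5, (3,2) g=3 f=5, (3,4) g=3 f=7, (4,2) g=2 f=5, (4,4) g=2 f=7, (5,2) g=1 f=5, (5,4) g=1 f=7, (6,3) g=1 f=7]
step 3: expand (2,3) (f=5, h=2) → closed; open now [(1,3) g=4 f=5, (2,2) g=4 f=5, (2,4) g=4 f=7, (3,2) g=3 f=5, (3,4) g=3 f=7, (4,2) g=2 f=5, (4,4) g=2 f=7, (5,2) g=1 f=5, (5,4) g=1 f=7, (6,3) g=1 f=7]

order=[(4,3) → (3,3) → (2,3)]; open=[(1,3) g=4 f=5, (2,2) g=4 f=5, (2,4) g=4 f=7, (3,2) g=3 f=5, (3,4) g=3 f=7, (4,2) g=2 f=5, (4,4) g=2 f=7, (5,2) g=1 f=5, (5,4) g=1 f=7, (6,3) g=1 f=7]; closed=[(2,3), (3,3), (4,3), (5,3)]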